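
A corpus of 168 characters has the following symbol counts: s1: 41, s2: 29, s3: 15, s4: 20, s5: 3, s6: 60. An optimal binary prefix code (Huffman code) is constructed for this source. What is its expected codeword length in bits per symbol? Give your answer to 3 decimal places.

Probabilities are the counts divided by 168.
Repeatedly combine the two least-probable nodes; the expected code length is the sum of the merged weights.
merge 1/56 + 5/56 → 3/28
merge 3/28 + 5/42 → 19/84
merge 29/168 + 19/84 → 67/168
merge 41/168 + 5/14 → 101/168
merge 67/168 + 101/168 → 1
L = 3/28 + 19/84 + 67/168 + 101/168 + 1 = 7/3 ≈ 2.333 bits/symbol.

2.333 bits/symbol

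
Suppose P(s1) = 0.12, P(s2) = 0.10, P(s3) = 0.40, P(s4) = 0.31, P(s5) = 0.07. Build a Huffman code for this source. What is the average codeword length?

2.06 bits/symbol

Repeatedly combine the two least-probable nodes; the expected code length is the sum of the merged weights.
merge 7/100 + 1/10 → 17/100
merge 3/25 + 17/100 → 29/100
merge 29/100 + 31/100 → 3/5
merge 2/5 + 3/5 → 1
L = 17/100 + 29/100 + 3/5 + 1 = 103/50 = 2.06 bits/symbol.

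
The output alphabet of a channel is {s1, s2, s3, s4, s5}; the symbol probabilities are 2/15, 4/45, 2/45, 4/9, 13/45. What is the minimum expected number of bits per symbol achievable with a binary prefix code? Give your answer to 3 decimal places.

Repeatedly combine the two least-probable nodes; the expected code length is the sum of the merged weights.
merge 2/45 + 4/45 → 2/15
merge 2/15 + 2/15 → 4/15
merge 4/15 + 13/45 → 5/9
merge 4/9 + 5/9 → 1
L = 2/15 + 4/15 + 5/9 + 1 = 88/45 ≈ 1.956 bits/symbol.

1.956 bits/symbol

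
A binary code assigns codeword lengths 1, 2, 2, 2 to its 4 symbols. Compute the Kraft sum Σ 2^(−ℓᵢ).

1.25

With common denominator 2^2 = 4: Σ 2^(−ℓᵢ) = 2/4 + 1/4 + 1/4 + 1/4 = 5/4 = 1.25.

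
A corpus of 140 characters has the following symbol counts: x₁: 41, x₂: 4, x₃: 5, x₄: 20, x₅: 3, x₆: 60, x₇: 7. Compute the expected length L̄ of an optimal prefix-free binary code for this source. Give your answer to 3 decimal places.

2.121 bits/symbol

Probabilities are the counts divided by 140.
Repeatedly combine the two least-probable nodes; the expected code length is the sum of the merged weights.
merge 3/140 + 1/35 → 1/20
merge 1/28 + 1/20 → 3/35
merge 1/20 + 3/35 → 19/140
merge 19/140 + 1/7 → 39/140
merge 39/140 + 41/140 → 4/7
merge 3/7 + 4/7 → 1
L = 1/20 + 3/35 + 19/140 + 39/140 + 4/7 + 1 = 297/140 ≈ 2.121 bits/symbol.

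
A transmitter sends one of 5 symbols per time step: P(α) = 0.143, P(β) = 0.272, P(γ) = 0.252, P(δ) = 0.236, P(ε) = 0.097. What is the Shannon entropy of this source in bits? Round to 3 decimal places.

2.231 bits

H = −Σ pᵢ log₂ pᵢ.
−0.143·log₂(0.143) = 0.4012
−0.272·log₂(0.272) = 0.5109
−0.252·log₂(0.252) = 0.5011
−0.236·log₂(0.236) = 0.4916
−0.097·log₂(0.097) = 0.3265
Sum ≈ 2.2314 → 2.231 bits.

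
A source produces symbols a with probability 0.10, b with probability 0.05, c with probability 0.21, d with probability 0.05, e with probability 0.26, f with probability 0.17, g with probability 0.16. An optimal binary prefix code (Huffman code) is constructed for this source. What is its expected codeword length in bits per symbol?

Repeatedly combine the two least-probable nodes; the expected code length is the sum of the merged weights.
merge 1/20 + 1/20 → 1/10
merge 1/10 + 1/10 → 1/5
merge 4/25 + 17/100 → 33/100
merge 1/5 + 21/100 → 41/100
merge 13/50 + 33/100 → 59/100
merge 41/100 + 59/100 → 1
L = 1/10 + 1/5 + 33/100 + 41/100 + 59/100 + 1 = 263/100 = 2.63 bits/symbol.

2.63 bits/symbol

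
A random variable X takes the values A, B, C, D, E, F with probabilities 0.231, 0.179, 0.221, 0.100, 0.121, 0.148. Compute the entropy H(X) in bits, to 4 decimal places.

H = −Σ pᵢ log₂ pᵢ.
−0.231·log₂(0.231) = 0.4883
−0.179·log₂(0.179) = 0.4443
−0.221·log₂(0.221) = 0.4813
−0.100·log₂(0.100) = 0.3322
−0.121·log₂(0.121) = 0.3687
−0.148·log₂(0.148) = 0.4079
Sum ≈ 2.5227 → 2.5227 bits.

2.5227 bits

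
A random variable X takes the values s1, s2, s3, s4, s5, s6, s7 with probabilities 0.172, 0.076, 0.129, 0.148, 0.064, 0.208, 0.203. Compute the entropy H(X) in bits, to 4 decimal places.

2.7004 bits

H = −Σ pᵢ log₂ pᵢ.
−0.172·log₂(0.172) = 0.4368
−0.076·log₂(0.076) = 0.2826
−0.129·log₂(0.129) = 0.3811
−0.148·log₂(0.148) = 0.4079
−0.064·log₂(0.064) = 0.2538
−0.208·log₂(0.208) = 0.4712
−0.203·log₂(0.203) = 0.4670
Sum ≈ 2.7004 → 2.7004 bits.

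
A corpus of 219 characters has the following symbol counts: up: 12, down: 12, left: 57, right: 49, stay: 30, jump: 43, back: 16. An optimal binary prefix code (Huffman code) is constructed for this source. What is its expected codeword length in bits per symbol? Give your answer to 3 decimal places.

2.612 bits/symbol

Probabilities are the counts divided by 219.
Repeatedly combine the two least-probable nodes; the expected code length is the sum of the merged weights.
merge 4/73 + 4/73 → 8/73
merge 16/219 + 8/73 → 40/219
merge 10/73 + 40/219 → 70/219
merge 43/219 + 49/219 → 92/219
merge 19/73 + 70/219 → 127/219
merge 92/219 + 127/219 → 1
L = 8/73 + 40/219 + 70/219 + 92/219 + 127/219 + 1 = 572/219 ≈ 2.612 bits/symbol.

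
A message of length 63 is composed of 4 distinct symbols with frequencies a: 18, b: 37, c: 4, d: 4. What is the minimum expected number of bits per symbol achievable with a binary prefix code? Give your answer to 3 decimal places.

1.540 bits/symbol

Probabilities are the counts divided by 63.
Repeatedly combine the two least-probable nodes; the expected code length is the sum of the merged weights.
merge 4/63 + 4/63 → 8/63
merge 8/63 + 2/7 → 26/63
merge 26/63 + 37/63 → 1
L = 8/63 + 26/63 + 1 = 97/63 ≈ 1.540 bits/symbol.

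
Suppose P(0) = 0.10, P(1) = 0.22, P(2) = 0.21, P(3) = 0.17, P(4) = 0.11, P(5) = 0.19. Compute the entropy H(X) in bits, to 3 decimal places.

H = −Σ pᵢ log₂ pᵢ.
−0.10·log₂(0.10) = 0.3322
−0.22·log₂(0.22) = 0.4806
−0.21·log₂(0.21) = 0.4728
−0.17·log₂(0.17) = 0.4346
−0.11·log₂(0.11) = 0.3503
−0.19·log₂(0.19) = 0.4552
Sum ≈ 2.5257 → 2.526 bits.

2.526 bits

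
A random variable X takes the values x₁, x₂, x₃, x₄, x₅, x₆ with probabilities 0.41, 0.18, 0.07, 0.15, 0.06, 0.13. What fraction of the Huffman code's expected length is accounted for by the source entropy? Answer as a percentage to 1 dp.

98.6%

Entropy H = −Σ p log₂ p ≈ 2.2780 bits.
Huffman merges: 3/50+7/100→13/100; 13/100+13/100→13/50; 3/20+9/50→33/100; 13/50+33/100→59/100; 41/100+59/100→1. L = 231/100 ≈ 2.3100.
Efficiency = H/L = 2.2780/2.3100 = 98.6%.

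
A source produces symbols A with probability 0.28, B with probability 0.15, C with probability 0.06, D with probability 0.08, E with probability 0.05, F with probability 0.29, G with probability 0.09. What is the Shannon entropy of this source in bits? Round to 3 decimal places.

2.506 bits

H = −Σ pᵢ log₂ pᵢ.
−0.28·log₂(0.28) = 0.5142
−0.15·log₂(0.15) = 0.4105
−0.06·log₂(0.06) = 0.2435
−0.08·log₂(0.08) = 0.2915
−0.05·log₂(0.05) = 0.2161
−0.29·log₂(0.29) = 0.5179
−0.09·log₂(0.09) = 0.3127
Sum ≈ 2.5065 → 2.506 bits.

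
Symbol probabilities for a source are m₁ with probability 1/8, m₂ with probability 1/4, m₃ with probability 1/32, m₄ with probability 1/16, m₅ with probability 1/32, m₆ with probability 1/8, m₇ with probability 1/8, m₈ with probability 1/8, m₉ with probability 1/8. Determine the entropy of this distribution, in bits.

2.9375 bits

Each probability is a power of 1/2, so log₂(1/p) is an integer.
H = Σ p·log₂(1/p) = 1/8·3 + 1/4·2 + 1/32·5 + 1/16·4 + 1/32·5 + 1/8·3 + 1/8·3 + 1/8·3 + 1/8·3 = 2.9375 bits.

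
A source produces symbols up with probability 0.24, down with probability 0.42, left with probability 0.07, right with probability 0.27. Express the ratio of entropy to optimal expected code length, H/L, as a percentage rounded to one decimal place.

95.2%

Entropy H = −Σ p log₂ p ≈ 1.7984 bits.
Huffman merges: 7/100+6/25→31/100; 27/100+31/100→29/50; 21/50+29/50→1. L = 189/100 ≈ 1.8900.
Efficiency = H/L = 1.7984/1.8900 = 95.2%.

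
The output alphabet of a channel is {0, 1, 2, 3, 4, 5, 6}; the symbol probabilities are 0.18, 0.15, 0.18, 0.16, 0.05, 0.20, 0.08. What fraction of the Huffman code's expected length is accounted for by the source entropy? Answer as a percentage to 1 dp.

Entropy H = −Σ p log₂ p ≈ 2.6962 bits.
Huffman merges: 1/20+2/25→13/100; 13/100+3/20→7/25; 4/25+9/50→17/50; 9/50+1/5→19/50; 7/25+17/50→31/50; 19/50+31/50→1. L = 11/4 ≈ 2.7500.
Efficiency = H/L = 2.6962/2.7500 = 98.0%.

98.0%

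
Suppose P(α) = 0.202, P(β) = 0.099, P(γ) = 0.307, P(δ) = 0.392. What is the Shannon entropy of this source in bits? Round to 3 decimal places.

H = −Σ pᵢ log₂ pᵢ.
−0.202·log₂(0.202) = 0.4661
−0.099·log₂(0.099) = 0.3303
−0.307·log₂(0.307) = 0.5230
−0.392·log₂(0.392) = 0.5296
Sum ≈ 1.8491 → 1.849 bits.

1.849 bits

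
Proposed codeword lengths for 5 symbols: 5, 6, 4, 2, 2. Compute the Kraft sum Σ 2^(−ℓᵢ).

0.609375

With common denominator 2^6 = 64: Σ 2^(−ℓᵢ) = 2/64 + 1/64 + 4/64 + 16/64 + 16/64 = 39/64 = 0.609375.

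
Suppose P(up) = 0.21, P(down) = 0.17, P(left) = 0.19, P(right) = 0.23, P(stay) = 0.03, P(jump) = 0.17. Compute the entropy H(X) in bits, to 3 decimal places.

H = −Σ pᵢ log₂ pᵢ.
−0.21·log₂(0.21) = 0.4728
−0.17·log₂(0.17) = 0.4346
−0.19·log₂(0.19) = 0.4552
−0.23·log₂(0.23) = 0.4877
−0.03·log₂(0.03) = 0.1518
−0.17·log₂(0.17) = 0.4346
Sum ≈ 2.4367 → 2.437 bits.

2.437 bits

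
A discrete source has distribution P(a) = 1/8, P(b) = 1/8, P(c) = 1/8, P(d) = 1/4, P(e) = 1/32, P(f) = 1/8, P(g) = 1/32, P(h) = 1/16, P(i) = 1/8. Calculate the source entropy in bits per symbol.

Each probability is a power of 1/2, so log₂(1/p) is an integer.
H = Σ p·log₂(1/p) = 1/8·3 + 1/8·3 + 1/8·3 + 1/4·2 + 1/32·5 + 1/8·3 + 1/32·5 + 1/16·4 + 1/8·3 = 2.9375 bits.

2.9375 bits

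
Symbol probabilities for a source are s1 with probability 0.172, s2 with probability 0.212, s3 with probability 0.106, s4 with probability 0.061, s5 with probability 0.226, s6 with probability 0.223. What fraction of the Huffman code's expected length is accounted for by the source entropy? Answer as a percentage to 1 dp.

Entropy H = −Σ p log₂ p ≈ 2.4683 bits.
Huffman merges: 61/1000+53/500→167/1000; 167/1000+43/250→339/1000; 53/250+223/1000→87/200; 113/500+339/1000→113/200; 87/200+113/200→1. L = 1253/500 ≈ 2.5060.
Efficiency = H/L = 2.4683/2.5060 = 98.5%.

98.5%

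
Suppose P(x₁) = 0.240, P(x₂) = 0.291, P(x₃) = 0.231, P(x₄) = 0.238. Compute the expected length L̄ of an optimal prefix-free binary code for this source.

2 bits/symbol

Repeatedly combine the two least-probable nodes; the expected code length is the sum of the merged weights.
merge 231/1000 + 119/500 → 469/1000
merge 6/25 + 291/1000 → 531/1000
merge 469/1000 + 531/1000 → 1
L = 469/1000 + 531/1000 + 1 = 2 bits/symbol.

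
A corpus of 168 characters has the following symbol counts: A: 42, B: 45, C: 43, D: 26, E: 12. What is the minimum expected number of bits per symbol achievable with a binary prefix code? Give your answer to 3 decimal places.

2.226 bits/symbol

Probabilities are the counts divided by 168.
Repeatedly combine the two least-probable nodes; the expected code length is the sum of the merged weights.
merge 1/14 + 13/84 → 19/84
merge 19/84 + 1/4 → 10/21
merge 43/168 + 15/56 → 11/21
merge 10/21 + 11/21 → 1
L = 19/84 + 10/21 + 11/21 + 1 = 187/84 ≈ 2.226 bits/symbol.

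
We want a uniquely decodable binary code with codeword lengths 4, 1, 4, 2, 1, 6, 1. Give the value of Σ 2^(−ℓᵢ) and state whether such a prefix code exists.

1.890625; no

With common denominator 2^6 = 64: Σ 2^(−ℓᵢ) = 4/64 + 32/64 + 4/64 + 16/64 + 32/64 + 1/64 + 32/64 = 121/64 = 1.890625.
Kraft's inequality requires Σ ≤ 1; here Σ = 1.890625 > 1, so no such prefix code exists.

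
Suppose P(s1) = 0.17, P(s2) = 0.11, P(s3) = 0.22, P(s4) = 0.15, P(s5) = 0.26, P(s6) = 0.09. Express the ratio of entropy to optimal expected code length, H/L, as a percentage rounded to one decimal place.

99.0%

Entropy H = −Σ p log₂ p ≈ 2.4939 bits.
Huffman merges: 9/100+11/100→1/5; 3/20+17/100→8/25; 1/5+11/50→21/50; 13/50+8/25→29/50; 21/50+29/50→1. L = 63/25 ≈ 2.5200.
Efficiency = H/L = 2.4939/2.5200 = 99.0%.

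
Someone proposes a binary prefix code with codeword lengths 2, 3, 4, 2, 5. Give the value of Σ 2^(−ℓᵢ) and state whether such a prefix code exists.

0.71875; yes

With common denominator 2^5 = 32: Σ 2^(−ℓᵢ) = 8/32 + 4/32 + 2/32 + 8/32 + 1/32 = 23/32 = 0.71875.
Kraft's inequality requires Σ ≤ 1; here Σ = 0.71875 ≤ 1, so such a prefix code exists.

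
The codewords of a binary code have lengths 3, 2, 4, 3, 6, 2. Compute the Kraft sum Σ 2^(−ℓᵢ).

0.828125

With common denominator 2^6 = 64: Σ 2^(−ℓᵢ) = 8/64 + 16/64 + 4/64 + 8/64 + 1/64 + 16/64 = 53/64 = 0.828125.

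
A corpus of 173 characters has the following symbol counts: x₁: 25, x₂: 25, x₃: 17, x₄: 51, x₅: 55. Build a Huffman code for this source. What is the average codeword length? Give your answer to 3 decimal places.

Probabilities are the counts divided by 173.
Repeatedly combine the two least-probable nodes; the expected code length is the sum of the merged weights.
merge 17/173 + 25/173 → 42/173
merge 25/173 + 42/173 → 67/173
merge 51/173 + 55/173 → 106/173
merge 67/173 + 106/173 → 1
L = 42/173 + 67/173 + 106/173 + 1 = 388/173 ≈ 2.243 bits/symbol.

2.243 bits/symbol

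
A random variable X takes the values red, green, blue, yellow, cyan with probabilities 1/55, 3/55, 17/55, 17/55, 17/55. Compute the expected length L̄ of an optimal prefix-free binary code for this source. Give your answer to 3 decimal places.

Repeatedly combine the two least-probable nodes; the expected code length is the sum of the merged weights.
merge 1/55 + 3/55 → 4/55
merge 4/55 + 17/55 → 21/55
merge 17/55 + 17/55 → 34/55
merge 21/55 + 34/55 → 1
L = 4/55 + 21/55 + 34/55 + 1 = 114/55 ≈ 2.073 bits/symbol.

2.073 bits/symbol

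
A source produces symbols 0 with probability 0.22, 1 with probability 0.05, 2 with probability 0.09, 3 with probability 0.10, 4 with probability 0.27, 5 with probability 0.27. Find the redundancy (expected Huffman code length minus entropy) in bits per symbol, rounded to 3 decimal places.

Entropy H = −Σ p log₂ p ≈ 2.3616 bits.
Huffman merges: 1/20+9/100→7/50; 1/10+7/50→6/25; 11/50+6/25→23/50; 27/100+27/100→27/50; 23/50+27/50→1. L = 119/50 ≈ 2.3800.
L − H = 2.3800 − 2.3616 = 0.018 bits.

0.018 bits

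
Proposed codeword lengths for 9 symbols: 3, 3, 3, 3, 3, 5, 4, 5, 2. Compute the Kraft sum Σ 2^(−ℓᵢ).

With common denominator 2^5 = 32: Σ 2^(−ℓᵢ) = 4/32 + 4/32 + 4/32 + 4/32 + 4/32 + 1/32 + 2/32 + 1/32 + 8/32 = 32/32 = 1.

1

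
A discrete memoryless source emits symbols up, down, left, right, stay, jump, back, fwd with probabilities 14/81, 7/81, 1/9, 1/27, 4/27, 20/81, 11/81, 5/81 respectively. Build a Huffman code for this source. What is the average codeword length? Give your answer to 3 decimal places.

2.852 bits/symbol

Repeatedly combine the two least-probable nodes; the expected code length is the sum of the merged weights.
merge 1/27 + 5/81 → 8/81
merge 7/81 + 8/81 → 5/27
merge 1/9 + 11/81 → 20/81
merge 4/27 + 14/81 → 26/81
merge 5/27 + 20/81 → 35/81
merge 20/81 + 26/81 → 46/81
merge 35/81 + 46/81 → 1
L = 8/81 + 5/27 + 20/81 + 26/81 + 35/81 + 46/81 + 1 = 77/27 ≈ 2.852 bits/symbol.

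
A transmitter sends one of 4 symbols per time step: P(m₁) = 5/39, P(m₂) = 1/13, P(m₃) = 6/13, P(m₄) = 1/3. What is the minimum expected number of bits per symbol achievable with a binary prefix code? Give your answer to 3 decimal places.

1.744 bits/symbol

Repeatedly combine the two least-probable nodes; the expected code length is the sum of the merged weights.
merge 1/13 + 5/39 → 8/39
merge 8/39 + 1/3 → 7/13
merge 6/13 + 7/13 → 1
L = 8/39 + 7/13 + 1 = 68/39 ≈ 1.744 bits/symbol.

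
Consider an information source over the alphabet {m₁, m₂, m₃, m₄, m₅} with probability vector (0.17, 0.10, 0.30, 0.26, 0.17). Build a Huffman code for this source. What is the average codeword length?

Repeatedly combine the two least-probable nodes; the expected code length is the sum of the merged weights.
merge 1/10 + 17/100 → 27/100
merge 17/100 + 13/50 → 43/100
merge 27/100 + 3/10 → 57/100
merge 43/100 + 57/100 → 1
L = 27/100 + 43/100 + 57/100 + 1 = 227/100 = 2.27 bits/symbol.

2.27 bits/symbol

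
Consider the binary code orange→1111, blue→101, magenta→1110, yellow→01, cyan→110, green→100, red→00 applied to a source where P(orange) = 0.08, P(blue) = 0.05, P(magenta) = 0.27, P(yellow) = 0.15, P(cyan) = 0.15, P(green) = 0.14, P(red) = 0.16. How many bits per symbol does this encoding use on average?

L̄ = Σ pᵢ·ℓᵢ = 0.08·4 + 0.05·3 + 0.27·4 + 0.15·2 + 0.15·3 + 0.14·3 + 0.16·2 = 3.04 bits/symbol.

3.04 bits/symbol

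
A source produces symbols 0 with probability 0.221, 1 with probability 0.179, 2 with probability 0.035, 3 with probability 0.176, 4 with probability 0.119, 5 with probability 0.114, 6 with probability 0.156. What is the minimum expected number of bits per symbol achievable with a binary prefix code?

Repeatedly combine the two least-probable nodes; the expected code length is the sum of the merged weights.
merge 7/200 + 57/500 → 149/1000
merge 119/1000 + 149/1000 → 67/250
merge 39/250 + 22/125 → 83/250
merge 179/1000 + 221/1000 → 2/5
merge 67/250 + 83/250 → 3/5
merge 2/5 + 3/5 → 1
L = 149/1000 + 67/250 + 83/250 + 2/5 + 3/5 + 1 = 2749/1000 = 2.749 bits/symbol.

2.749 bits/symbol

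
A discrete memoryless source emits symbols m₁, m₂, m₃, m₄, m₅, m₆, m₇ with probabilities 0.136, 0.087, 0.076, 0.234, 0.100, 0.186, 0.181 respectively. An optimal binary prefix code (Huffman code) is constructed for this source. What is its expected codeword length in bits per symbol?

2.743 bits/symbol

Repeatedly combine the two least-probable nodes; the expected code length is the sum of the merged weights.
merge 19/250 + 87/1000 → 163/1000
merge 1/10 + 17/125 → 59/250
merge 163/1000 + 181/1000 → 43/125
merge 93/500 + 117/500 → 21/50
merge 59/250 + 43/125 → 29/50
merge 21/50 + 29/50 → 1
L = 163/1000 + 59/250 + 43/125 + 21/50 + 29/50 + 1 = 2743/1000 = 2.743 bits/symbol.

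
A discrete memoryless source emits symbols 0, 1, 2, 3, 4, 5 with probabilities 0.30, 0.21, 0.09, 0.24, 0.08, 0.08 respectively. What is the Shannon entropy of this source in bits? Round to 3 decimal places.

H = −Σ pᵢ log₂ pᵢ.
−0.30·log₂(0.30) = 0.5211
−0.21·log₂(0.21) = 0.4728
−0.09·log₂(0.09) = 0.3127
−0.24·log₂(0.24) = 0.4941
−0.08·log₂(0.08) = 0.2915
−0.08·log₂(0.08) = 0.2915
Sum ≈ 2.3837 → 2.384 bits.

2.384 bits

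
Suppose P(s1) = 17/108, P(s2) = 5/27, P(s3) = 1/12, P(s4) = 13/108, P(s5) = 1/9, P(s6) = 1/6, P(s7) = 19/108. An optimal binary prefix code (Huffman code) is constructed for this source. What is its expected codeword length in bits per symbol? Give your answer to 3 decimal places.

2.815 bits/symbol

Repeatedly combine the two least-probable nodes; the expected code length is the sum of the merged weights.
merge 1/12 + 1/9 → 7/36
merge 13/108 + 17/108 → 5/18
merge 1/6 + 19/108 → 37/108
merge 5/27 + 7/36 → 41/108
merge 5/18 + 37/108 → 67/108
merge 41/108 + 67/108 → 1
L = 7/36 + 5/18 + 37/108 + 41/108 + 67/108 + 1 = 76/27 ≈ 2.815 bits/symbol.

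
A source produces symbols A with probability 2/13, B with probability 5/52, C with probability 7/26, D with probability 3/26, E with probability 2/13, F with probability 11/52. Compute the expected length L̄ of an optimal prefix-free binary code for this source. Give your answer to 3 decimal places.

Repeatedly combine the two least-probable nodes; the expected code length is the sum of the merged weights.
merge 5/52 + 3/26 → 11/52
merge 2/13 + 2/13 → 4/13
merge 11/52 + 11/52 → 11/26
merge 7/26 + 4/13 → 15/26
merge 11/26 + 15/26 → 1
L = 11/52 + 4/13 + 11/26 + 15/26 + 1 = 131/52 ≈ 2.519 bits/symbol.

2.519 bits/symbol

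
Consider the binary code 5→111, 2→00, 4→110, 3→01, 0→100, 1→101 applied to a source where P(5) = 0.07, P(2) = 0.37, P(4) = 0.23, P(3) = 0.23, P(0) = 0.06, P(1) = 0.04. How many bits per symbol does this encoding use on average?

L̄ = Σ pᵢ·ℓᵢ = 0.07·3 + 0.37·2 + 0.23·3 + 0.23·2 + 0.06·3 + 0.04·3 = 2.4 bits/symbol.

2.4 bits/symbol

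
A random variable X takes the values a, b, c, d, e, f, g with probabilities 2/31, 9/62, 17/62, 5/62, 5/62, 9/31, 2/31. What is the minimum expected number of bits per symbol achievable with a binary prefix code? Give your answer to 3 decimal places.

2.565 bits/symbol

Repeatedly combine the two least-probable nodes; the expected code length is the sum of the merged weights.
merge 2/31 + 2/31 → 4/31
merge 5/62 + 5/62 → 5/31
merge 4/31 + 9/62 → 17/62
merge 5/31 + 17/62 → 27/62
merge 17/62 + 9/31 → 35/62
merge 27/62 + 35/62 → 1
L = 4/31 + 5/31 + 17/62 + 27/62 + 35/62 + 1 = 159/62 ≈ 2.565 bits/symbol.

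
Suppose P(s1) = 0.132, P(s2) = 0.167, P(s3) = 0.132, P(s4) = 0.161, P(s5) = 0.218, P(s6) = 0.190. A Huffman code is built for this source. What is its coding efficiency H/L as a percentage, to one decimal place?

Entropy H = −Σ p log₂ p ≈ 2.5610 bits.
Huffman merges: 33/250+33/250→33/125; 161/1000+167/1000→41/125; 19/100+109/500→51/125; 33/125+41/125→74/125; 51/125+74/125→1. L = 324/125 ≈ 2.5920.
Efficiency = H/L = 2.5610/2.5920 = 98.8%.

98.8%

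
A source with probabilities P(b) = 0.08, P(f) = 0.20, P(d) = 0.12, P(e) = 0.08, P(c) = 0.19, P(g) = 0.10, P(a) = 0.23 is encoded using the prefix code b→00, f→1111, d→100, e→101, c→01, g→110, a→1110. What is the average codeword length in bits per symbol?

3.16 bits/symbol

L̄ = Σ pᵢ·ℓᵢ = 0.08·2 + 0.20·4 + 0.12·3 + 0.08·3 + 0.19·2 + 0.10·3 + 0.23·4 = 3.16 bits/symbol.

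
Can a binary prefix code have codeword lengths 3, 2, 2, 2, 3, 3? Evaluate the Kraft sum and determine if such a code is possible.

1.125; no

With common denominator 2^3 = 8: Σ 2^(−ℓᵢ) = 1/8 + 2/8 + 2/8 + 2/8 + 1/8 + 1/8 = 9/8 = 1.125.
Kraft's inequality requires Σ ≤ 1; here Σ = 1.125 > 1, so no such prefix code exists.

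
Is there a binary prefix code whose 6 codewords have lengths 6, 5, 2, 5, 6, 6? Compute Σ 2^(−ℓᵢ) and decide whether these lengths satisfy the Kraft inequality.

0.359375; yes

With common denominator 2^6 = 64: Σ 2^(−ℓᵢ) = 1/64 + 2/64 + 16/64 + 2/64 + 1/64 + 1/64 = 23/64 = 0.359375.
Kraft's inequality requires Σ ≤ 1; here Σ = 0.359375 ≤ 1, so such a prefix code exists.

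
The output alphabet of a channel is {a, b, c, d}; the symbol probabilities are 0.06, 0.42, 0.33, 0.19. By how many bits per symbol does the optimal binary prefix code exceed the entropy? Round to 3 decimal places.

0.078 bits

Entropy H = −Σ p log₂ p ≈ 1.7522 bits.
Huffman merges: 3/50+19/100→1/4; 1/4+33/100→29/50; 21/50+29/50→1. L = 183/100 ≈ 1.8300.
L − H = 1.8300 − 1.7522 = 0.078 bits.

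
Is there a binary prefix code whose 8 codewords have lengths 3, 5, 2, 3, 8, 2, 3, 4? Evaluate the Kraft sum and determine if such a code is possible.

0.97265625; yes

With common denominator 2^8 = 256: Σ 2^(−ℓᵢ) = 32/256 + 8/256 + 64/256 + 32/256 + 1/256 + 64/256 + 32/256 + 16/256 = 249/256 = 0.97265625.
Kraft's inequality requires Σ ≤ 1; here Σ = 0.97265625 ≤ 1, so such a prefix code exists.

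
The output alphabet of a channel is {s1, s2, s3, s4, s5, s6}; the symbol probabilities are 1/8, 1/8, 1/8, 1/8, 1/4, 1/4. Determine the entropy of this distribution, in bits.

Each probability is a power of 1/2, so log₂(1/p) is an integer.
H = Σ p·log₂(1/p) = 1/8·3 + 1/8·3 + 1/8·3 + 1/8·3 + 1/4·2 + 1/4·2 = 2.5 bits.

2.5 bits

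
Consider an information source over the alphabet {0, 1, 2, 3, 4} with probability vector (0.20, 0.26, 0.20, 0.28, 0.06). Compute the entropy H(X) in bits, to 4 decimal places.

2.1918 bits

H = −Σ pᵢ log₂ pᵢ.
−0.20·log₂(0.20) = 0.4644
−0.26·log₂(0.26) = 0.5053
−0.20·log₂(0.20) = 0.4644
−0.28·log₂(0.28) = 0.5142
−0.06·log₂(0.06) = 0.2435
Sum ≈ 2.1918 → 2.1918 bits.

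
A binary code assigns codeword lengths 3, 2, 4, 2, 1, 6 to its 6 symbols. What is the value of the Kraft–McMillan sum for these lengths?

1.203125

With common denominator 2^6 = 64: Σ 2^(−ℓᵢ) = 8/64 + 16/64 + 4/64 + 16/64 + 32/64 + 1/64 = 77/64 = 1.203125.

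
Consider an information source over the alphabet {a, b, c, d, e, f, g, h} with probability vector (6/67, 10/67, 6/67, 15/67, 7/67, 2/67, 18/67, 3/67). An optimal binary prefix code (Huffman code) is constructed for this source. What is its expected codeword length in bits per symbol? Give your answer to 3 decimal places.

2.746 bits/symbol

Repeatedly combine the two least-probable nodes; the expected code length is the sum of the merged weights.
merge 2/67 + 3/67 → 5/67
merge 5/67 + 6/67 → 11/67
merge 6/67 + 7/67 → 13/67
merge 10/67 + 11/67 → 21/67
merge 13/67 + 15/67 → 28/67
merge 18/67 + 21/67 → 39/67
merge 28/67 + 39/67 → 1
L = 5/67 + 11/67 + 13/67 + 21/67 + 28/67 + 39/67 + 1 = 184/67 ≈ 2.746 bits/symbol.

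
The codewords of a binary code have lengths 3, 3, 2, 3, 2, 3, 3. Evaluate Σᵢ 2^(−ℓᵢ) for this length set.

1.125

With common denominator 2^3 = 8: Σ 2^(−ℓᵢ) = 1/8 + 1/8 + 2/8 + 1/8 + 2/8 + 1/8 + 1/8 = 9/8 = 1.125.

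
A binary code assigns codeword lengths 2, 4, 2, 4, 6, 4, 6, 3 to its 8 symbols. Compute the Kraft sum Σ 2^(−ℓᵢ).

0.84375

With common denominator 2^6 = 64: Σ 2^(−ℓᵢ) = 16/64 + 4/64 + 16/64 + 4/64 + 1/64 + 4/64 + 1/64 + 8/64 = 54/64 = 0.84375.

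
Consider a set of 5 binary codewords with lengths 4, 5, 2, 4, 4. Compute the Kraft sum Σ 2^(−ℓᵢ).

With common denominator 2^5 = 32: Σ 2^(−ℓᵢ) = 2/32 + 1/32 + 8/32 + 2/32 + 2/32 = 15/32 = 0.46875.

0.46875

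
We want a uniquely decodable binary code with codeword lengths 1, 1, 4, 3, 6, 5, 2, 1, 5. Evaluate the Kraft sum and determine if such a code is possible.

2.015625; no

With common denominator 2^6 = 64: Σ 2^(−ℓᵢ) = 32/64 + 32/64 + 4/64 + 8/64 + 1/64 + 2/64 + 16/64 + 32/64 + 2/64 = 129/64 = 2.015625.
Kraft's inequality requires Σ ≤ 1; here Σ = 2.015625 > 1, so no such prefix code exists.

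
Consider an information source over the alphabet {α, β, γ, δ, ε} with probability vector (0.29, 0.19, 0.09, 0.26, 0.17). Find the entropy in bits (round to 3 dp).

2.226 bits

H = −Σ pᵢ log₂ pᵢ.
−0.29·log₂(0.29) = 0.5179
−0.19·log₂(0.19) = 0.4552
−0.09·log₂(0.09) = 0.3127
−0.26·log₂(0.26) = 0.5053
−0.17·log₂(0.17) = 0.4346
Sum ≈ 2.2257 → 2.226 bits.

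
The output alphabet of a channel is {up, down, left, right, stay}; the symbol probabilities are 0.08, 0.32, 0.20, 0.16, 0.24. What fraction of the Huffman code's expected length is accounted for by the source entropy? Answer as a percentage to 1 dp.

Entropy H = −Σ p log₂ p ≈ 2.1991 bits.
Huffman merges: 2/25+4/25→6/25; 1/5+6/25→11/25; 6/25+8/25→14/25; 11/25+14/25→1. L = 56/25 ≈ 2.2400.
Efficiency = H/L = 2.1991/2.2400 = 98.2%.

98.2%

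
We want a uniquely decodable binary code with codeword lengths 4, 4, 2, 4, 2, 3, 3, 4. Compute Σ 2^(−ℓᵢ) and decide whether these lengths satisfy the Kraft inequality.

With common denominator 2^4 = 16: Σ 2^(−ℓᵢ) = 1/16 + 1/16 + 4/16 + 1/16 + 4/16 + 2/16 + 2/16 + 1/16 = 16/16 = 1.
Kraft's inequality requires Σ ≤ 1; here Σ = 1 ≤ 1, so such a prefix code exists.

1; yes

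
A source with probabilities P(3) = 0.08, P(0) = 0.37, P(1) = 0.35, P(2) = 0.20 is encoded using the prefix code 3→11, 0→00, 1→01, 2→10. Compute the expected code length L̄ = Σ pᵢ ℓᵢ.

2 bits/symbol

L̄ = Σ pᵢ·ℓᵢ = 0.08·2 + 0.37·2 + 0.35·2 + 0.20·2 = 2 bits/symbol.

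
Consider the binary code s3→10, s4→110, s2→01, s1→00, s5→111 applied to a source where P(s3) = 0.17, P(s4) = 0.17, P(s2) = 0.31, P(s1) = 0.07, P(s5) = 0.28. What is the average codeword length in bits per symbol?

L̄ = Σ pᵢ·ℓᵢ = 0.17·2 + 0.17·3 + 0.31·2 + 0.07·2 + 0.28·3 = 2.45 bits/symbol.

2.45 bits/symbol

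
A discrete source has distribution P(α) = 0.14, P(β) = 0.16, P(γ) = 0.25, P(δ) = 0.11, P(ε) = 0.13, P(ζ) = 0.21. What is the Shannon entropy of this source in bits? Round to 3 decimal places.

H = −Σ pᵢ log₂ pᵢ.
−0.14·log₂(0.14) = 0.3971
−0.16·log₂(0.16) = 0.4230
−0.25·log₂(0.25) = 0.5000
−0.11·log₂(0.11) = 0.3503
−0.13·log₂(0.13) = 0.3826
−0.21·log₂(0.21) = 0.4728
Sum ≈ 2.5259 → 2.526 bits.

2.526 bits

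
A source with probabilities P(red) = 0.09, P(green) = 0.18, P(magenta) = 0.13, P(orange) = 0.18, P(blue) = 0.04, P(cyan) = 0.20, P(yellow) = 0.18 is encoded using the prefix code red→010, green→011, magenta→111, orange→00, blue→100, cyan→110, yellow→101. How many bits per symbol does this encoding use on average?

L̄ = Σ pᵢ·ℓᵢ = 0.09·3 + 0.18·3 + 0.13·3 + 0.18·2 + 0.04·3 + 0.20·3 + 0.18·3 = 2.82 bits/symbol.

2.82 bits/symbol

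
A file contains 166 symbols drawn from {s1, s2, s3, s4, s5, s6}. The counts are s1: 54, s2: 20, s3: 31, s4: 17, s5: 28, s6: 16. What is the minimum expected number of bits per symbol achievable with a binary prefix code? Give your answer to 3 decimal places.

Probabilities are the counts divided by 166.
Repeatedly combine the two least-probable nodes; the expected code length is the sum of the merged weights.
merge 8/83 + 17/166 → 33/166
merge 10/83 + 14/83 → 24/83
merge 31/166 + 33/166 → 32/83
merge 24/83 + 27/83 → 51/83
merge 32/83 + 51/83 → 1
L = 33/166 + 24/83 + 32/83 + 51/83 + 1 = 413/166 ≈ 2.488 bits/symbol.

2.488 bits/symbol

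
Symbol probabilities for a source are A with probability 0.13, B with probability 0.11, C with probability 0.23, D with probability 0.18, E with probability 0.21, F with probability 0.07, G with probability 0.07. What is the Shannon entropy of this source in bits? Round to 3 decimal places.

2.676 bits

H = −Σ pᵢ log₂ pᵢ.
−0.13·log₂(0.13) = 0.3826
−0.11·log₂(0.11) = 0.3503
−0.23·log₂(0.23) = 0.4877
−0.18·log₂(0.18) = 0.4453
−0.21·log₂(0.21) = 0.4728
−0.07·log₂(0.07) = 0.2686
−0.07·log₂(0.07) = 0.2686
Sum ≈ 2.6758 → 2.676 bits.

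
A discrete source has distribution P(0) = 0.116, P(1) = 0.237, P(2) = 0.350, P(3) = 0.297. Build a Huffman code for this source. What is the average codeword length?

2 bits/symbol

Repeatedly combine the two least-probable nodes; the expected code length is the sum of the merged weights.
merge 29/250 + 237/1000 → 353/1000
merge 297/1000 + 7/20 → 647/1000
merge 353/1000 + 647/1000 → 1
L = 353/1000 + 647/1000 + 1 = 2 bits/symbol.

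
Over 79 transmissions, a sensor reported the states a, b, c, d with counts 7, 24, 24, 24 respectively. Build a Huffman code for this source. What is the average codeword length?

2 bits/symbol

Probabilities are the counts divided by 79.
Repeatedly combine the two least-probable nodes; the expected code length is the sum of the merged weights.
merge 7/79 + 24/79 → 31/79
merge 24/79 + 24/79 → 48/79
merge 31/79 + 48/79 → 1
L = 31/79 + 48/79 + 1 = 2 bits/symbol.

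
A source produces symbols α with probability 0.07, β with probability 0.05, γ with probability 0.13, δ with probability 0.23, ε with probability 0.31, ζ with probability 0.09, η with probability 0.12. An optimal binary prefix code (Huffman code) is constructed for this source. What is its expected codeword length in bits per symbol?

Repeatedly combine the two least-probable nodes; the expected code length is the sum of the merged weights.
merge 1/20 + 7/100 → 3/25
merge 9/100 + 3/25 → 21/100
merge 3/25 + 13/100 → 1/4
merge 21/100 + 23/100 → 11/25
merge 1/4 + 31/100 → 14/25
merge 11/25 + 14/25 → 1
L = 3/25 + 21/100 + 1/4 + 11/25 + 14/25 + 1 = 129/50 = 2.58 bits/symbol.

2.58 bits/symbol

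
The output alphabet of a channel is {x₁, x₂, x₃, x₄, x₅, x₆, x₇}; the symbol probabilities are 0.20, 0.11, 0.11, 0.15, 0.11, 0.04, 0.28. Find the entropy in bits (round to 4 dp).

H = −Σ pᵢ log₂ pᵢ.
−0.20·log₂(0.20) = 0.4644
−0.11·log₂(0.11) = 0.3503
−0.11·log₂(0.11) = 0.3503
−0.15·log₂(0.15) = 0.4105
−0.11·log₂(0.11) = 0.3503
−0.04·log₂(0.04) = 0.1858
−0.28·log₂(0.28) = 0.5142
Sum ≈ 2.6258 → 2.6258 bits.

2.6258 bits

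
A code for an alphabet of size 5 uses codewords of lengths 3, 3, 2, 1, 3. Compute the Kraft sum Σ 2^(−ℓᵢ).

1.125

With common denominator 2^3 = 8: Σ 2^(−ℓᵢ) = 1/8 + 1/8 + 2/8 + 4/8 + 1/8 = 9/8 = 1.125.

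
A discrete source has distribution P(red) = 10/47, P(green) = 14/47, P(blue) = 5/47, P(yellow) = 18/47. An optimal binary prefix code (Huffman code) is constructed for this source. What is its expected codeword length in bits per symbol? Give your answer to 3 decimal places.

Repeatedly combine the two least-probable nodes; the expected code length is the sum of the merged weights.
merge 5/47 + 10/47 → 15/47
merge 14/47 + 15/47 → 29/47
merge 18/47 + 29/47 → 1
L = 15/47 + 29/47 + 1 = 91/47 ≈ 1.936 bits/symbol.

1.936 bits/symbol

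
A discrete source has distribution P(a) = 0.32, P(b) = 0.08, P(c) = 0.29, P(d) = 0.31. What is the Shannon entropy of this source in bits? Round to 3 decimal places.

H = −Σ pᵢ log₂ pᵢ.
−0.32·log₂(0.32) = 0.5260
−0.08·log₂(0.08) = 0.2915
−0.29·log₂(0.29) = 0.5179
−0.31·log₂(0.31) = 0.5238
Sum ≈ 1.8592 → 1.859 bits.

1.859 bits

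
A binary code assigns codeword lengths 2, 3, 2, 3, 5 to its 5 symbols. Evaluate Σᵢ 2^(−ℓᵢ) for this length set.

With common denominator 2^5 = 32: Σ 2^(−ℓᵢ) = 8/32 + 4/32 + 8/32 + 4/32 + 1/32 = 25/32 = 0.78125.

0.78125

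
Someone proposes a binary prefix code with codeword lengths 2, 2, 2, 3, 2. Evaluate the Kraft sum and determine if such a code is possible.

1.125; no

With common denominator 2^3 = 8: Σ 2^(−ℓᵢ) = 2/8 + 2/8 + 2/8 + 1/8 + 2/8 = 9/8 = 1.125.
Kraft's inequality requires Σ ≤ 1; here Σ = 1.125 > 1, so no such prefix code exists.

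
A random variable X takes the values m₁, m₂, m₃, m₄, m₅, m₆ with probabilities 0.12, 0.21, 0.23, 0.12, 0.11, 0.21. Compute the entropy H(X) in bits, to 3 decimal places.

H = −Σ pᵢ log₂ pᵢ.
−0.12·log₂(0.12) = 0.3671
−0.21·log₂(0.21) = 0.4728
−0.23·log₂(0.23) = 0.4877
−0.12·log₂(0.12) = 0.3671
−0.11·log₂(0.11) = 0.3503
−0.21·log₂(0.21) = 0.4728
Sum ≈ 2.5177 → 2.518 bits.

2.518 bits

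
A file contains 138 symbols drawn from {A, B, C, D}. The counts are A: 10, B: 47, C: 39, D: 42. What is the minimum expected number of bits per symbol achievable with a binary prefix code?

2 bits/symbol

Probabilities are the counts divided by 138.
Repeatedly combine the two least-probable nodes; the expected code length is the sum of the merged weights.
merge 5/69 + 13/46 → 49/138
merge 7/23 + 47/138 → 89/138
merge 49/138 + 89/138 → 1
L = 49/138 + 89/138 + 1 = 2 bits/symbol.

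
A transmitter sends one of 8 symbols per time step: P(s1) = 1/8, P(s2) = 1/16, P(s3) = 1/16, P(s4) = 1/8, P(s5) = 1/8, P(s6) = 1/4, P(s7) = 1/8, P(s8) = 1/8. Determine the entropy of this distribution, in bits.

Each probability is a power of 1/2, so log₂(1/p) is an integer.
H = Σ p·log₂(1/p) = 1/8·3 + 1/16·4 + 1/16·4 + 1/8·3 + 1/8·3 + 1/4·2 + 1/8·3 + 1/8·3 = 2.875 bits.

2.875 bits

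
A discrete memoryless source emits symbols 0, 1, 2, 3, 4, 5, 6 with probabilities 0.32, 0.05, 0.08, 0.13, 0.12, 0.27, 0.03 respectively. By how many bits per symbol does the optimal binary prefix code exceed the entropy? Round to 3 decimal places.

0.045 bits

Entropy H = −Σ p log₂ p ≈ 2.4451 bits.
Huffman merges: 3/100+1/20→2/25; 2/25+2/25→4/25; 3/25+13/100→1/4; 4/25+1/4→41/100; 27/100+8/25→59/100; 41/100+59/100→1. L = 249/100 ≈ 2.4900.
L − H = 2.4900 − 2.4451 = 0.045 bits.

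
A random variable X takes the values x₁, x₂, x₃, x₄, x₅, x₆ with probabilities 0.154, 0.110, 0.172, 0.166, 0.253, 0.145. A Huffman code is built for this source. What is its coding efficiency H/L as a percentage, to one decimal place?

Entropy H = −Σ p log₂ p ≈ 2.5384 bits.
Huffman merges: 11/100+29/200→51/200; 77/500+83/500→8/25; 43/250+253/1000→17/40; 51/200+8/25→23/40; 17/40+23/40→1. L = 103/40 ≈ 2.5750.
Efficiency = H/L = 2.5384/2.5750 = 98.6%.

98.6%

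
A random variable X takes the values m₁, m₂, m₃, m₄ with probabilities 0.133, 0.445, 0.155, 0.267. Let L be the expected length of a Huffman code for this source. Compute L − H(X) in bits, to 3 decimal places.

Entropy H = −Σ p log₂ p ≈ 1.8325 bits.
Huffman merges: 133/1000+31/200→36/125; 267/1000+36/125→111/200; 89/200+111/200→1. L = 1843/1000 ≈ 1.8430.
L − H = 1.8430 − 1.8325 = 0.011 bits.

0.011 bits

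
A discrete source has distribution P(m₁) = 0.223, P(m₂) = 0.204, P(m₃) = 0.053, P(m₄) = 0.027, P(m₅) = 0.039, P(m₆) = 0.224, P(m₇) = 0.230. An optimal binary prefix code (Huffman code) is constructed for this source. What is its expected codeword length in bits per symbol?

2.508 bits/symbol

Repeatedly combine the two least-probable nodes; the expected code length is the sum of the merged weights.
merge 27/1000 + 39/1000 → 33/500
merge 53/1000 + 33/500 → 119/1000
merge 119/1000 + 51/250 → 323/1000
merge 223/1000 + 28/125 → 447/1000
merge 23/100 + 323/1000 → 553/1000
merge 447/1000 + 553/1000 → 1
L = 33/500 + 119/1000 + 323/1000 + 447/1000 + 553/1000 + 1 = 627/250 = 2.508 bits/symbol.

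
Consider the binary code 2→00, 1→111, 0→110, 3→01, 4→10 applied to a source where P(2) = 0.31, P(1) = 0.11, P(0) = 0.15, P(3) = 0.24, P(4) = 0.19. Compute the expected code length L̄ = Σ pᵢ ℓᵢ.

L̄ = Σ pᵢ·ℓᵢ = 0.31·2 + 0.11·3 + 0.15·3 + 0.24·2 + 0.19·2 = 2.26 bits/symbol.

2.26 bits/symbol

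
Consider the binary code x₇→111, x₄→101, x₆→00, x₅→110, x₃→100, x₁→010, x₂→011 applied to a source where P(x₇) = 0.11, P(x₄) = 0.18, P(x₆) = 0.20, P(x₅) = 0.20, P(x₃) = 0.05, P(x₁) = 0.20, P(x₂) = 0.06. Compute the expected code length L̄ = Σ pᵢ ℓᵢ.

2.8 bits/symbol

L̄ = Σ pᵢ·ℓᵢ = 0.11·3 + 0.18·3 + 0.20·2 + 0.20·3 + 0.05·3 + 0.20·3 + 0.06·3 = 2.8 bits/symbol.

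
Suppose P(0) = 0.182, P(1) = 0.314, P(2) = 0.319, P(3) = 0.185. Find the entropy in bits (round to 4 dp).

H = −Σ pᵢ log₂ pᵢ.
−0.182·log₂(0.182) = 0.4474
−0.314·log₂(0.314) = 0.5247
−0.319·log₂(0.319) = 0.5258
−0.185·log₂(0.185) = 0.4504
Sum ≈ 1.9483 → 1.9483 bits.

1.9483 bits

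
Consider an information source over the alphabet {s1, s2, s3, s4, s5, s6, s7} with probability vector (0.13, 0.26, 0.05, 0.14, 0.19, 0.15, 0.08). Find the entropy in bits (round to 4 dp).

2.6584 bits

H = −Σ pᵢ log₂ pᵢ.
−0.13·log₂(0.13) = 0.3826
−0.26·log₂(0.26) = 0.5053
−0.05·log₂(0.05) = 0.2161
−0.14·log₂(0.14) = 0.3971
−0.19·log₂(0.19) = 0.4552
−0.15·log₂(0.15) = 0.4105
−0.08·log₂(0.08) = 0.2915
Sum ≈ 2.6584 → 2.6584 bits.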